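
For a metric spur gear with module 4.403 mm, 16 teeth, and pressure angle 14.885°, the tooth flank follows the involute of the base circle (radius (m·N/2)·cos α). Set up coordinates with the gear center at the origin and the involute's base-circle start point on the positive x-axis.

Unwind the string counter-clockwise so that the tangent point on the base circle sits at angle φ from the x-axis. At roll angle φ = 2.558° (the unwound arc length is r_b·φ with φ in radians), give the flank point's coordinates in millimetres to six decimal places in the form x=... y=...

pitch radius r_p = m·N/2 = 4.403·16/2 = 35.224000
base radius r_b = r_p·cos α = 35.224000·cos 14.885° = 34.042001
roll angle φ = 2.558° = 0.04464552 rad
x = r_b·(cos φ + φ·sin φ) = 34.042001·(0.99900355 + 0.04464552·0.04463069) = 34.075911
y = r_b·(sin φ − φ·cos φ) = 34.042001·(0.04463069 − 0.04464552·0.99900355) = 0.001010

x=34.075911 y=0.001010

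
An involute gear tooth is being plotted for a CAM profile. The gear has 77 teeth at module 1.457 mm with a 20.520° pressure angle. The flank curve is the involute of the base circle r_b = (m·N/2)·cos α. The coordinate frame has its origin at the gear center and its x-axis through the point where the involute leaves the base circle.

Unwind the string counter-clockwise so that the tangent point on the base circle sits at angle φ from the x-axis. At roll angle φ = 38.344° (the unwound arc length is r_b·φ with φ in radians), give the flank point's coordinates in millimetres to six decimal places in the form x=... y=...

pitch radius r_p = m·N/2 = 1.457·77/2 = 56.094500
base radius r_b = r_p·cos α = 56.094500·cos 20.520° = 52.535298
roll angle φ = 38.344° = 0.66922905 rad
x = r_b·(cos φ + φ·sin φ) = 52.535298·(0.78430018 + 0.66922905·0.62038151) = 63.014908
y = r_b·(sin φ − φ·cos φ) = 52.535298·(0.62038151 − 0.66922905·0.78430018) = 5.017386

x=63.014908 y=5.017386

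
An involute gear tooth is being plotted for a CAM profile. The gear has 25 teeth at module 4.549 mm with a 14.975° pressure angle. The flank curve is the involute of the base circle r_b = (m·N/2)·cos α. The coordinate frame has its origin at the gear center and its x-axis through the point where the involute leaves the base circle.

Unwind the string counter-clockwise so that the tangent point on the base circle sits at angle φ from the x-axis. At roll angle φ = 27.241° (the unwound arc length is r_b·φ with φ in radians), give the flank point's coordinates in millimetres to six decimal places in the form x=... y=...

pitch radius r_p = m·N/2 = 4.549·25/2 = 56.862500
base radius r_b = r_p·cos α = 56.862500·cos 14.975° = 54.931374
roll angle φ = 27.241° = 0.47544514 rad
x = r_b·(cos φ + φ·sin φ) = 54.931374·(0.88908905 + 0.47544514·0.45773426) = 60.793462
y = r_b·(sin φ − φ·cos φ) = 54.931374·(0.45773426 − 0.47544514·0.88908905) = 1.923762

x=60.793462 y=1.923762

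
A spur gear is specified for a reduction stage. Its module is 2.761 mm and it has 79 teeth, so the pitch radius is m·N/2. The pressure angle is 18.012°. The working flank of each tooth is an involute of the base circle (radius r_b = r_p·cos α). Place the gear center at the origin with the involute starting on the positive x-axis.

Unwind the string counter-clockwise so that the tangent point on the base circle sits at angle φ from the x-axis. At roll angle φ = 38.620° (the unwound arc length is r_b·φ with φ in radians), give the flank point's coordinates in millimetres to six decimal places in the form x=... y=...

pitch radius r_p = m·N/2 = 2.761·79/2 = 109.059500
base radius r_b = r_p·cos α = 109.059500·cos 18.012° = 103.714687
roll angle φ = 38.620° = 0.67404616 rad
x = r_b·(cos φ + φ·sin φ) = 103.714687·(0.78130265 + 0.67404616·0.62415236) = 124.666107
y = r_b·(sin φ − φ·cos φ) = 103.714687·(0.62415236 − 0.67404616·0.78130265) = 10.114081

x=124.666107 y=10.114081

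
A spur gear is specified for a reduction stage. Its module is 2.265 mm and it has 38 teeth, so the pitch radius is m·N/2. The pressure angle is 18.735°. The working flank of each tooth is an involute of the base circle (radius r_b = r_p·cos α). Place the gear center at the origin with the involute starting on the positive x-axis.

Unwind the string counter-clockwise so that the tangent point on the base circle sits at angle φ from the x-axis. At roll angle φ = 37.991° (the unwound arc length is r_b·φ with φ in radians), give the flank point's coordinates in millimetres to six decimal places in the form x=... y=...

pitch radius r_p = m·N/2 = 2.265·38/2 = 43.035000
base radius r_b = r_p·cos α = 43.035000·cos 18.735° = 40.754758
roll angle φ = 37.991° = 0.66306804 rad
x = r_b·(cos φ + φ·sin φ) = 40.754758·(0.78810745 + 0.66306804·0.61553769) = 48.752913
y = r_b·(sin φ − φ·cos φ) = 40.754758·(0.61553769 − 0.66306804·0.78810745) = 3.788922

x=48.752913 y=3.788922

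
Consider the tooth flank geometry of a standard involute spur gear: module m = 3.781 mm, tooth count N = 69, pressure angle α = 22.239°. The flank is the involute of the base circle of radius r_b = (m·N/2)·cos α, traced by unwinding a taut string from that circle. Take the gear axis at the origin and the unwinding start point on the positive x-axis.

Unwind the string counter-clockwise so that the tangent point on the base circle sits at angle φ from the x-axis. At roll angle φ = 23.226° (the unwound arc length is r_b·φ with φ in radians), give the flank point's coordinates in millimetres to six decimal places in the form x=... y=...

pitch radius r_p = m·N/2 = 3.781·69/2 = 130.444500
base radius r_b = r_p·cos α = 130.444500·cos 22.239° = 120.741149
roll angle φ = 23.226° = 0.40537017 rad
x = r_b·(cos φ + φ·sin φ) = 120.741149·(0.91895648 + 0.40537017·0.39435896) = 130.257705
y = r_b·(sin φ − φ·cos φ) = 120.741149·(0.39435896 − 0.40537017·0.91895648) = 2.637157

x=130.257705 y=2.637157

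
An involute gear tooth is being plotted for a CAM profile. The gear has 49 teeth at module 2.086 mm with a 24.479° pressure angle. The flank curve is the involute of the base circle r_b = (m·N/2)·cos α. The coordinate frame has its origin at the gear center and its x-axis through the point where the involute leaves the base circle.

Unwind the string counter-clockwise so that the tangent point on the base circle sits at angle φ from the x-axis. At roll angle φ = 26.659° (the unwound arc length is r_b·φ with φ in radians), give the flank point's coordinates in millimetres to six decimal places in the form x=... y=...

pitch radius r_p = m·N/2 = 2.086·49/2 = 51.107000
base radius r_b = r_p·cos α = 51.107000·cos 24.479° = 46.513155
roll angle φ = 26.659° = 0.46528733 rad
x = r_b·(cos φ + φ·sin φ) = 46.513155·(0.89369269 + 0.46528733·0.44867960) = 51.278783
y = r_b·(sin φ − φ·cos φ) = 46.513155·(0.44867960 − 0.46528733·0.89369269) = 1.528223

x=51.278783 y=1.528223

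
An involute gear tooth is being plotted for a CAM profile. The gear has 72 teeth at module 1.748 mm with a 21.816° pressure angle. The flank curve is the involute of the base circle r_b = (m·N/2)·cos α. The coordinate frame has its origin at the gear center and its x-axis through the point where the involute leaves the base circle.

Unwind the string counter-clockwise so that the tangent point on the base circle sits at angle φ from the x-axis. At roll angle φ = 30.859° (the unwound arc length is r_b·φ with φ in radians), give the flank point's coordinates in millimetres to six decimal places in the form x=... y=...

pitch radius r_p = m·N/2 = 1.748·72/2 = 62.928000
base radius r_b = r_p·cos α = 62.928000·cos 21.816° = 58.421228
roll angle φ = 30.859° = 0.53859115 rad
x = r_b·(cos φ + φ·sin φ) = 58.421228·(0.85843217 + 0.53859115·0.51292710) = 66.289993
y = r_b·(sin φ − φ·cos φ) = 58.421228·(0.51292710 − 0.53859115·0.85843217) = 2.955129

x=66.289993 y=2.955129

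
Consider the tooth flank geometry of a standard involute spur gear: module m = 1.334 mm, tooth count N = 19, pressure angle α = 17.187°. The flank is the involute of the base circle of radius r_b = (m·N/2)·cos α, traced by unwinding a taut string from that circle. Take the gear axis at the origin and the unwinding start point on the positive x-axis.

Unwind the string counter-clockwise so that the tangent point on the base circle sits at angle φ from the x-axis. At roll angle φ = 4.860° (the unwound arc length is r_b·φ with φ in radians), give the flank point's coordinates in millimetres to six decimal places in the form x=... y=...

pitch radius r_p = m·N/2 = 1.334·19/2 = 12.673000
base radius r_b = r_p·cos α = 12.673000·cos 17.187° = 12.107093
roll angle φ = 4.860° = 0.08482300 rad
x = r_b·(cos φ + φ·sin φ) = 12.107093·(0.99640469 + 0.08482300·0.08472132) = 12.150569
y = r_b·(sin φ − φ·cos φ) = 12.107093·(0.08472132 − 0.08482300·0.99640469) = 0.002461

x=12.150569 y=0.002461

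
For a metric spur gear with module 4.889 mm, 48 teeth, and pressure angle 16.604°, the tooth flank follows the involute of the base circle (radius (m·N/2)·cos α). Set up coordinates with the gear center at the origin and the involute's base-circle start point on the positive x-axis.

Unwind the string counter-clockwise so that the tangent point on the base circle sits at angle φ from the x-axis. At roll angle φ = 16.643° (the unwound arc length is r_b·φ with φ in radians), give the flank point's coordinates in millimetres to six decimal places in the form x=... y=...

pitch radius r_p = m·N/2 = 4.889·48/2 = 117.336000
base radius r_b = r_p·cos α = 117.336000·cos 16.604° = 112.443397
roll angle φ = 16.643° = 0.29047515 rad
x = r_b·(cos φ + φ·sin φ) = 112.443397·(0.95810790 + 0.29047515·0.28640750) = 117.087552
y = r_b·(sin φ − φ·cos φ) = 112.443397·(0.28640750 − 0.29047515·0.95810790) = 0.910900

x=117.087552 y=0.910900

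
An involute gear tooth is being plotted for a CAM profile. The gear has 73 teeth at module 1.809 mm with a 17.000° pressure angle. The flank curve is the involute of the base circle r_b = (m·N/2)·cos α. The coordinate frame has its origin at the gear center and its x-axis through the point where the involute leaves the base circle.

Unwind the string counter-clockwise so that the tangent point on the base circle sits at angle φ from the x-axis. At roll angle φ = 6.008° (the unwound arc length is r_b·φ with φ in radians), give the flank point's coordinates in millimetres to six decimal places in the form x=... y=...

pitch radius r_p = m·N/2 = 1.809·73/2 = 66.028500
base radius r_b = r_p·cos α = 66.028500·cos 17.000° = 63.143369
roll angle φ = 6.008° = 0.10485938 rad
x = r_b·(cos φ + φ·sin φ) = 63.143369·(0.99450729 + 0.10485938·0.10466732) = 63.489561
y = r_b·(sin φ − φ·cos φ) = 63.143369·(0.10466732 − 0.10485938·0.99450729) = 0.024241

x=63.489561 y=0.024241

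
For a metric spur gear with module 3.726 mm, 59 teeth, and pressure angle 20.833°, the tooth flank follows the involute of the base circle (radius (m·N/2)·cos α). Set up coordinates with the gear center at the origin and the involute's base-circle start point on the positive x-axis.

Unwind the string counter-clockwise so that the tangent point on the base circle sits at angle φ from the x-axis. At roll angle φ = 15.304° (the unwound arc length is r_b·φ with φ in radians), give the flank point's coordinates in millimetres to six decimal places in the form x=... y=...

x=106.330302 y=0.647925

pitch radius r_p = m·N/2 = 3.726·59/2 = 109.917000
base radius r_b = r_p·cos α = 109.917000·cos 20.833° = 102.730736
roll angle φ = 15.304° = 0.26710519 rad
x = r_b·(cos φ + φ·sin φ) = 102.730736·(0.96453899 + 0.26710519·0.26394039) = 106.330302
y = r_b·(sin φ − φ·cos φ) = 102.730736·(0.26394039 − 0.26710519·0.96453899) = 0.647925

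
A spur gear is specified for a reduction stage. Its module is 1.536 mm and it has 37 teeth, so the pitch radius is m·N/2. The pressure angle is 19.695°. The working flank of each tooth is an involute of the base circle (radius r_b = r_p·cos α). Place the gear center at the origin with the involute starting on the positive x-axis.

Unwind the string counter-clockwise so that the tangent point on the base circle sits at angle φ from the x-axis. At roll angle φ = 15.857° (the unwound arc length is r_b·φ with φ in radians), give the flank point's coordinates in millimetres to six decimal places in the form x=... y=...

pitch radius r_p = m·N/2 = 1.536·37/2 = 28.416000
base radius r_b = r_p·cos α = 28.416000·cos 19.695° = 26.753663
roll angle φ = 15.857° = 0.27675686 rad
x = r_b·(cos φ + φ·sin φ) = 26.753663·(0.96194664 + 0.27675686·0.27323736) = 27.758717
y = r_b·(sin φ − φ·cos φ) = 26.753663·(0.27323736 − 0.27675686·0.96194664) = 0.187598

x=27.758717 y=0.187598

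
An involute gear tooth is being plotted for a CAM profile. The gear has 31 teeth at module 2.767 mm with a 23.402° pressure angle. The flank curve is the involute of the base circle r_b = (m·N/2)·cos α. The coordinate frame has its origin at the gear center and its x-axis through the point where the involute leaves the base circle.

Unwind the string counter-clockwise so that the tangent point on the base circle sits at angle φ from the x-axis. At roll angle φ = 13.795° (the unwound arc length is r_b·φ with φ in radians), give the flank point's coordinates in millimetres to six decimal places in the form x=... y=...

x=40.484896 y=0.182061

pitch radius r_p = m·N/2 = 2.767·31/2 = 42.888500
base radius r_b = r_p·cos α = 42.888500·cos 23.402° = 39.360525
roll angle φ = 13.795° = 0.24076817 rad
x = r_b·(cos φ + φ·sin φ) = 39.360525·(0.97115509 + 0.24076817·0.23844871) = 40.484896
y = r_b·(sin φ − φ·cos φ) = 39.360525·(0.23844871 − 0.24076817·0.97115509) = 0.182061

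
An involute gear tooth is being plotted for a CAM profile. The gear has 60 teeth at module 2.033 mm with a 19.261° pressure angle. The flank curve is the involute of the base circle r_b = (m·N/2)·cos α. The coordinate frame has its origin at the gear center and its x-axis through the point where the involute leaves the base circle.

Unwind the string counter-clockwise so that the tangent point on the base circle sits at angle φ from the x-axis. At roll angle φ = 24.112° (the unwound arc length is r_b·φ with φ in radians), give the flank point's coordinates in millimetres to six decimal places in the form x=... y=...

x=62.451003 y=1.405213

pitch radius r_p = m·N/2 = 2.033·60/2 = 60.990000
base radius r_b = r_p·cos α = 60.990000·cos 19.261° = 57.576128
roll angle φ = 24.112° = 0.42083379 rad
x = r_b·(cos φ + φ·sin φ) = 57.576128·(0.91274864 + 0.42083379·0.40852163) = 62.451003
y = r_b·(sin φ − φ·cos φ) = 57.576128·(0.40852163 − 0.42083379·0.91274864) = 1.405213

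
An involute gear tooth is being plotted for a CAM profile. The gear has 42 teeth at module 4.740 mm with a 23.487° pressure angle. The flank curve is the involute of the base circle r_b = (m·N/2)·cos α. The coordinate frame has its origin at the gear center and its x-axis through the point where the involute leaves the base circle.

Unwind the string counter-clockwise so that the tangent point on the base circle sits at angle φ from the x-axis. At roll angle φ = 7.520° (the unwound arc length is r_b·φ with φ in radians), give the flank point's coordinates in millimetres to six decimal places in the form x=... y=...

pitch radius r_p = m·N/2 = 4.740·42/2 = 99.540000
base radius r_b = r_p·cos α = 99.540000·cos 23.487° = 91.293163
roll angle φ = 7.520° = 0.13124876 rad
x = r_b·(cos φ + φ·sin φ) = 91.293163·(0.99139924 + 0.13124876·0.13087226) = 92.076099
y = r_b·(sin φ − φ·cos φ) = 91.293163·(0.13087226 − 0.13124876·0.99139924) = 0.068684

x=92.076099 y=0.068684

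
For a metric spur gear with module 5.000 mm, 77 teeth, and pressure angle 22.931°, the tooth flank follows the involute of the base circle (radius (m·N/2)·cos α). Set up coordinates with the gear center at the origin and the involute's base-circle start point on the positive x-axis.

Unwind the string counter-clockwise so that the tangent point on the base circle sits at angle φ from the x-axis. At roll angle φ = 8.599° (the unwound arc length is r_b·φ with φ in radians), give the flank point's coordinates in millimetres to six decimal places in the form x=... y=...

pitch radius r_p = m·N/2 = 5.000·77/2 = 192.500000
base radius r_b = r_p·cos α = 192.500000·cos 22.931° = 177.287636
roll angle φ = 8.599° = 0.15008086 rad
x = r_b·(cos φ + φ·sin φ) = 177.287636·(0.98875899 + 0.15008086·0.14951809) = 179.273044
y = r_b·(sin φ − φ·cos φ) = 177.287636·(0.14951809 − 0.15008086·0.98875899) = 0.199322

x=179.273044 y=0.199322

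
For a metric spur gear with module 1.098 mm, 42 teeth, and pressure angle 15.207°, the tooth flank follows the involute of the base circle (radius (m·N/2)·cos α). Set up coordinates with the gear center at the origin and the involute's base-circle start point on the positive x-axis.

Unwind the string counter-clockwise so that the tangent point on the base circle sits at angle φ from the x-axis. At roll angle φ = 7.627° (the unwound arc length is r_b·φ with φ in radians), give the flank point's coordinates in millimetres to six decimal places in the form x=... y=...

pitch radius r_p = m·N/2 = 1.098·42/2 = 23.058000
base radius r_b = r_p·cos α = 23.058000·cos 15.207° = 22.250612
roll angle φ = 7.627° = 0.13311626 rad
x = r_b·(cos φ + φ·sin φ) = 22.250612·(0.99115311 + 0.13311626·0.13272347) = 22.446879
y = r_b·(sin φ − φ·cos φ) = 22.250612·(0.13272347 − 0.13311626·0.99115311) = 0.017464

x=22.446879 y=0.017464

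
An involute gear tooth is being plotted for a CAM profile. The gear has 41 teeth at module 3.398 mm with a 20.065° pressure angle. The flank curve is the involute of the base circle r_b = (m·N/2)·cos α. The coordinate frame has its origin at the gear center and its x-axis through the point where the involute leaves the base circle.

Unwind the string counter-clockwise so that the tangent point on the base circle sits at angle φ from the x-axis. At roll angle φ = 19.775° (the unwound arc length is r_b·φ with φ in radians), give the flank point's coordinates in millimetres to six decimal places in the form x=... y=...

x=69.212783 y=0.886057

pitch radius r_p = m·N/2 = 3.398·41/2 = 69.659000
base radius r_b = r_p·cos α = 69.659000·cos 20.065° = 65.430978
roll angle φ = 19.775° = 0.34513886 rad
x = r_b·(cos φ + φ·sin φ) = 65.430978·(0.94102848 + 0.34513886·0.33832735) = 69.212783
y = r_b·(sin φ − φ·cos φ) = 65.430978·(0.33832735 − 0.34513886·0.94102848) = 0.886057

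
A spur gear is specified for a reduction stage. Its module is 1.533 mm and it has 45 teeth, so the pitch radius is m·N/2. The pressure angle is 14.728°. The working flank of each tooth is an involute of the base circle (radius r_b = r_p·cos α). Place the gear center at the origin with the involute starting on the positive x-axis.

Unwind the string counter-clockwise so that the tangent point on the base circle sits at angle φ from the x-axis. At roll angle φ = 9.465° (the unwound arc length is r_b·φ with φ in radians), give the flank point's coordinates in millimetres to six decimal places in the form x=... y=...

x=33.811279 y=0.049992

pitch radius r_p = m·N/2 = 1.533·45/2 = 34.492500
base radius r_b = r_p·cos α = 34.492500·cos 14.728° = 33.359202
roll angle φ = 9.465° = 0.16519541 rad
x = r_b·(cos φ + φ·sin φ) = 33.359202·(0.98638624 + 0.16519541·0.16444509) = 33.811279
y = r_b·(sin φ − φ·cos φ) = 33.359202·(0.16444509 − 0.16519541·0.98638624) = 0.049992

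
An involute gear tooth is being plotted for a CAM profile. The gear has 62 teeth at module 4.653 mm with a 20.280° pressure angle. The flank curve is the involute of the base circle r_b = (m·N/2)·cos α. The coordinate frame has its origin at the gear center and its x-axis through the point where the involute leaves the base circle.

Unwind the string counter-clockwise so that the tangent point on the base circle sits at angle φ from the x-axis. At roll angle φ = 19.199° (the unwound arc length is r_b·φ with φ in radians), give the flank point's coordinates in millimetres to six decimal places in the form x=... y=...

x=142.685462 y=1.677895

pitch radius r_p = m·N/2 = 4.653·62/2 = 144.243000
base radius r_b = r_p·cos α = 144.243000·cos 20.280° = 135.301374
roll angle φ = 19.199° = 0.33508576 rad
x = r_b·(cos φ + φ·sin φ) = 135.301374·(0.94438211 + 0.33508576·0.32885016) = 142.685462
y = r_b·(sin φ − φ·cos φ) = 135.301374·(0.32885016 − 0.33508576·0.94438211) = 1.677895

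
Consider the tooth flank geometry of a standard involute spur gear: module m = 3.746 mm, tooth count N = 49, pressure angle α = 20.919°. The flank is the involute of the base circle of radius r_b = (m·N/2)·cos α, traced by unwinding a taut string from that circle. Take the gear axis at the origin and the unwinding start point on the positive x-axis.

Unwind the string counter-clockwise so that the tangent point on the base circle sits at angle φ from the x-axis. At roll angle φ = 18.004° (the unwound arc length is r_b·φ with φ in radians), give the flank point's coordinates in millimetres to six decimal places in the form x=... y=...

x=89.856087 y=0.877899

pitch radius r_p = m·N/2 = 3.746·49/2 = 91.777000
base radius r_b = r_p·cos α = 91.777000·cos 20.919° = 85.727622
roll angle φ = 18.004° = 0.31422908 rad
x = r_b·(cos φ + φ·sin φ) = 85.727622·(0.95103494 + 0.31422908·0.30908339) = 89.856087
y = r_b·(sin φ − φ·cos φ) = 85.727622·(0.30908339 − 0.31422908·0.95103494) = 0.877899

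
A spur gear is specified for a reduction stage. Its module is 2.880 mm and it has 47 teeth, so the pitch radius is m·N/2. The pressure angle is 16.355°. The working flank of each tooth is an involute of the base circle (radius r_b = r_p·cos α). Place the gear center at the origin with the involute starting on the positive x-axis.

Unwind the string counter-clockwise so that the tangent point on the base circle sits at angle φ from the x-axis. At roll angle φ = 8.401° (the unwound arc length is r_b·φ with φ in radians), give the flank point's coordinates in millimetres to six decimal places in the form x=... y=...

x=65.635695 y=0.068091

pitch radius r_p = m·N/2 = 2.880·47/2 = 67.680000
base radius r_b = r_p·cos α = 67.680000·cos 16.355° = 64.941358
roll angle φ = 8.401° = 0.14662511 rad
x = r_b·(cos φ + φ·sin φ) = 64.941358·(0.98926978 + 0.14662511·0.14610029) = 65.635695
y = r_b·(sin φ − φ·cos φ) = 64.941358·(0.14610029 − 0.14662511·0.98926978) = 0.068091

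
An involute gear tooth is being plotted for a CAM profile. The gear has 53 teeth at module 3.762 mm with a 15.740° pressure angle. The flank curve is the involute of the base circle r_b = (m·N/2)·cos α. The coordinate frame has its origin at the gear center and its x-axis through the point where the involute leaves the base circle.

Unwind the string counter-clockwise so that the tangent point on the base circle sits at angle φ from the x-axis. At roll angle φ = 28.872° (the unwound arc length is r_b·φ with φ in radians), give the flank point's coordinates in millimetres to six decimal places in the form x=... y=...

pitch radius r_p = m·N/2 = 3.762·53/2 = 99.693000
base radius r_b = r_p·cos α = 99.693000·cos 15.740° = 95.954771
roll angle φ = 28.872° = 0.50391146 rad
x = r_b·(cos φ + φ·sin φ) = 95.954771·(0.87570060 + 0.50391146·0.48285449) = 107.374974
y = r_b·(sin φ − φ·cos φ) = 95.954771·(0.48285449 − 0.50391146·0.87570060) = 3.989696

x=107.374974 y=3.989696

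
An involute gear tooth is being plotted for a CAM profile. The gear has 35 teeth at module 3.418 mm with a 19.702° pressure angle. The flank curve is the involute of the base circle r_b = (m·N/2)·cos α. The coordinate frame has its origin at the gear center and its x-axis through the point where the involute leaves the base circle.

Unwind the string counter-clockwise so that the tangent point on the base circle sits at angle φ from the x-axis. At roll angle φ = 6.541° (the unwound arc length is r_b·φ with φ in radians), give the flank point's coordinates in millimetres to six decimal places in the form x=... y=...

pitch radius r_p = m·N/2 = 3.418·35/2 = 59.815000
base radius r_b = r_p·cos α = 59.815000·cos 19.702° = 56.313357
roll angle φ = 6.541° = 0.11416199 rad
x = r_b·(cos φ + φ·sin φ) = 56.313357·(0.99349059 + 0.11416199·0.11391417) = 56.679127
y = r_b·(sin φ − φ·cos φ) = 56.313357·(0.11391417 − 0.11416199·0.99349059) = 0.027893

x=56.679127 y=0.027893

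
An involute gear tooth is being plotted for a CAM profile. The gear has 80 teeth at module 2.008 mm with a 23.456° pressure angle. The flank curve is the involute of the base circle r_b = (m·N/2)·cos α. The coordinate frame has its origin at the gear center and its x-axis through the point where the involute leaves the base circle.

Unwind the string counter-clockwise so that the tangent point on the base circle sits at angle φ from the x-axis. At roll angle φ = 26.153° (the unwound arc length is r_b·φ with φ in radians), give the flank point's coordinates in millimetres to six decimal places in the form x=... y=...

pitch radius r_p = m·N/2 = 2.008·80/2 = 80.320000
base radius r_b = r_p·cos α = 80.320000·cos 23.456° = 73.682839
roll angle φ = 26.153° = 0.45645596 rad
x = r_b·(cos φ + φ·sin φ) = 73.682839·(0.89762024 + 0.45645596·0.44076968) = 80.963601
y = r_b·(sin φ − φ·cos φ) = 73.682839·(0.44076968 − 0.45645596·0.89762024) = 2.287526

x=80.963601 y=2.287526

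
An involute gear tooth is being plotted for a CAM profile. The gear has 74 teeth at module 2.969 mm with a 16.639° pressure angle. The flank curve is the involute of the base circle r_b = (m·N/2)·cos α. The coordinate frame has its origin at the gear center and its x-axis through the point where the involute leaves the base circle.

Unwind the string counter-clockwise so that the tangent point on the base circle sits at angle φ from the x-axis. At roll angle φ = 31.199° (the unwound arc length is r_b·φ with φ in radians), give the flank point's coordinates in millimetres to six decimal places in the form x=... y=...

pitch radius r_p = m·N/2 = 2.969·74/2 = 109.853000
base radius r_b = r_p·cos α = 109.853000·cos 16.639° = 105.253223
roll angle φ = 31.199° = 0.54452527 rad
x = r_b·(cos φ + φ·sin φ) = 105.253223·(0.85537330 + 0.54452527·0.51801208) = 119.719644
y = r_b·(sin φ − φ·cos φ) = 105.253223·(0.51801208 − 0.54452527·0.85537330) = 5.498397

x=119.719644 y=5.498397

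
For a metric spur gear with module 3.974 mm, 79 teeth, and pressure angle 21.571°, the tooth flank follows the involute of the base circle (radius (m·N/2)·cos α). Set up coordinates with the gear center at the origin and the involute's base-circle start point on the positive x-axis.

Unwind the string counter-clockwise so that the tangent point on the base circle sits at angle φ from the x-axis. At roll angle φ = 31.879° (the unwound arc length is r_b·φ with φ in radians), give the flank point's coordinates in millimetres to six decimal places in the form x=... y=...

pitch radius r_p = m·N/2 = 3.974·79/2 = 156.973000
base radius r_b = r_p·cos α = 156.973000·cos 21.571° = 145.979034
roll angle φ = 31.879° = 0.55639351 rad
x = r_b·(cos φ + φ·sin φ) = 145.979034·(0.84916531 + 0.55639351·0.52812713) = 166.855762
y = r_b·(sin φ − φ·cos φ) = 145.979034·(0.52812713 − 0.55639351·0.84916531) = 8.124764

x=166.855762 y=8.124764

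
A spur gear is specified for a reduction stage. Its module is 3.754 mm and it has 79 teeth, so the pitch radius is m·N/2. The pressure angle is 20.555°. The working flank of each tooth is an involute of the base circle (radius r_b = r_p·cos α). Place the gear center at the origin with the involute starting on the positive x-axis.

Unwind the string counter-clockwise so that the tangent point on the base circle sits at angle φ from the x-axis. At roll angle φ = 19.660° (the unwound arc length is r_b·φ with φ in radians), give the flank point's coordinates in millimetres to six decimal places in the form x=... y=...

pitch radius r_p = m·N/2 = 3.754·79/2 = 148.283000
base radius r_b = r_p·cos α = 148.283000·cos 20.555° = 138.842649
roll angle φ = 19.660° = 0.34313173 rad
x = r_b·(cos φ + φ·sin φ) = 138.842649·(0.94170565 + 0.34313173·0.33643791) = 146.777253
y = r_b·(sin φ − φ·cos φ) = 138.842649·(0.33643791 − 0.34313173·0.94170565) = 1.847831

x=146.777253 y=1.847831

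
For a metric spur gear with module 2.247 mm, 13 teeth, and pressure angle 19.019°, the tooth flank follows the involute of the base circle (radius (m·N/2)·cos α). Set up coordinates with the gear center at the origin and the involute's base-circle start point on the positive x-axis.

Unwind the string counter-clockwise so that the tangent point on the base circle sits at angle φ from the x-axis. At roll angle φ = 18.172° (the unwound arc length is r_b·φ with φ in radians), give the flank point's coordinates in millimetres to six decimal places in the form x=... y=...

pitch radius r_p = m·N/2 = 2.247·13/2 = 14.605500
base radius r_b = r_p·cos α = 14.605500·cos 19.019° = 13.808194
roll angle φ = 18.172° = 0.31716123 rad
x = r_b·(cos φ + φ·sin φ) = 13.808194·(0.95012457 + 0.31716123·0.31187064) = 14.485318
y = r_b·(sin φ − φ·cos φ) = 13.808194·(0.31187064 − 0.31716123·0.95012457) = 0.145372

x=14.485318 y=0.145372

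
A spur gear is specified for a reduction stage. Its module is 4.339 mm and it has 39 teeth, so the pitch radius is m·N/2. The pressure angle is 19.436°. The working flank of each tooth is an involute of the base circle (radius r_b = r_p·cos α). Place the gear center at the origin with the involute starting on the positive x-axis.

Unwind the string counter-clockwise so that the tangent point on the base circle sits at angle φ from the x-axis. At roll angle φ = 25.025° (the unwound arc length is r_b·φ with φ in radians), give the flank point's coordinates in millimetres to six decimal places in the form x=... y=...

x=87.040271 y=2.174041

pitch radius r_p = m·N/2 = 4.339·39/2 = 84.610500
base radius r_b = r_p·cos α = 84.610500·cos 19.436° = 79.788866
roll angle φ = 25.025° = 0.43676865 rad
x = r_b·(cos φ + φ·sin φ) = 79.788866·(0.90612330 + 0.43676865·0.42301367) = 87.040271
y = r_b·(sin φ − φ·cos φ) = 79.788866·(0.42301367 − 0.43676865·0.90612330) = 2.174041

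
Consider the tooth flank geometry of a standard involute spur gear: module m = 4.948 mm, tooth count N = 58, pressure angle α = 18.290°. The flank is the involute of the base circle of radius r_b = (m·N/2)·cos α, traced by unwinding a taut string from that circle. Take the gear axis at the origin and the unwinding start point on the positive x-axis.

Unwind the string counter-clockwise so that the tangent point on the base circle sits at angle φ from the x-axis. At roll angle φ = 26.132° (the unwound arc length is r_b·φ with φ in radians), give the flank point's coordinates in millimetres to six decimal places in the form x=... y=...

x=149.684820 y=4.219698

pitch radius r_p = m·N/2 = 4.948·58/2 = 143.492000
base radius r_b = r_p·cos α = 143.492000·cos 18.290° = 136.242822
roll angle φ = 26.132° = 0.45608944 rad
x = r_b·(cos φ + φ·sin φ) = 136.242822·(0.89778173 + 0.45608944·0.44044065) = 149.684820
y = r_b·(sin φ − φ·cos φ) = 136.242822·(0.44044065 − 0.45608944·0.89778173) = 4.219698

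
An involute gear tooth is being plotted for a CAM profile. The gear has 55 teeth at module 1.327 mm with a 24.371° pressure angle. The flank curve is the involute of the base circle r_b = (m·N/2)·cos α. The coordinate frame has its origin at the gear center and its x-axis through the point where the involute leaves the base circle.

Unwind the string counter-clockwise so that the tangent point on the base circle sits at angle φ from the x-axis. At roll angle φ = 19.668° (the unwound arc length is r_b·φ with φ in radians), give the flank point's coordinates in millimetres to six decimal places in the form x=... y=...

x=35.141898 y=0.442931

pitch radius r_p = m·N/2 = 1.327·55/2 = 36.492500
base radius r_b = r_p·cos α = 36.492500·cos 24.371° = 33.240749
roll angle φ = 19.668° = 0.34327136 rad
x = r_b·(cos φ + φ·sin φ) = 33.240749·(0.94165867 + 0.34327136·0.33656939) = 35.141898
y = r_b·(sin φ − φ·cos φ) = 33.240749·(0.33656939 − 0.34327136·0.94165867) = 0.442931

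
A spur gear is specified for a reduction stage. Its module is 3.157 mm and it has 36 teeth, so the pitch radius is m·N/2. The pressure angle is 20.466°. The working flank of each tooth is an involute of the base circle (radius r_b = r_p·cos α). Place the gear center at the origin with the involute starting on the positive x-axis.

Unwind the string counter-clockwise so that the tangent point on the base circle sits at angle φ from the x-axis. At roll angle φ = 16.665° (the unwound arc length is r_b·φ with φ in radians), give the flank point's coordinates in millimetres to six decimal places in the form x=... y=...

x=55.443718 y=0.432991

pitch radius r_p = m·N/2 = 3.157·36/2 = 56.826000
base radius r_b = r_p·cos α = 56.826000·cos 20.466° = 53.239134
roll angle φ = 16.665° = 0.29085912 rad
x = r_b·(cos φ + φ·sin φ) = 53.239134·(0.95799785 + 0.29085912·0.28677537) = 55.443718
y = r_b·(sin φ − φ·cos φ) = 53.239134·(0.28677537 − 0.29085912·0.95799785) = 0.432991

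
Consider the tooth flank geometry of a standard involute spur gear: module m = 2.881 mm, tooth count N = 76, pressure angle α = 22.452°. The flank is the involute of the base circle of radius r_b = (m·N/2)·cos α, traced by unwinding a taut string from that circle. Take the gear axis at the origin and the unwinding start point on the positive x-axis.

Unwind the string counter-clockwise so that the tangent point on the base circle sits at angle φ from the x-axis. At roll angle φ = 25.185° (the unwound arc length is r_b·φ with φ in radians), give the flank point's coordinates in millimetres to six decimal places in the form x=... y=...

pitch radius r_p = m·N/2 = 2.881·76/2 = 109.478000
base radius r_b = r_p·cos α = 109.478000·cos 22.452° = 101.179546
roll angle φ = 25.185° = 0.43956117 rad
x = r_b·(cos φ + φ·sin φ) = 101.179546·(0.90493849 + 0.43956117·0.42554239) = 110.487093
y = r_b·(sin φ − φ·cos φ) = 101.179546·(0.42554239 − 0.43956117·0.90493849) = 2.809409

x=110.487093 y=2.809409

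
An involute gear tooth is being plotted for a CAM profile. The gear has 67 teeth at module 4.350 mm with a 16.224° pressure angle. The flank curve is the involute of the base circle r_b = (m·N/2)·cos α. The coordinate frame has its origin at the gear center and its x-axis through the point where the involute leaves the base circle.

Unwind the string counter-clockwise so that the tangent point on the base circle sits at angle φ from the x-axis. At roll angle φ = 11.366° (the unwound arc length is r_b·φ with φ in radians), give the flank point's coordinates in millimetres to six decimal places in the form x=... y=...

pitch radius r_p = m·N/2 = 4.350·67/2 = 145.725000
base radius r_b = r_p·cos α = 145.725000·cos 16.224° = 139.921755
roll angle φ = 11.366° = 0.19837412 rad
x = r_b·(cos φ + φ·sin φ) = 139.921755·(0.98038829 + 0.19837412·0.19707560) = 142.647850
y = r_b·(sin φ − φ·cos φ) = 139.921755·(0.19707560 − 0.19837412·0.98038829) = 0.362668

x=142.647850 y=0.362668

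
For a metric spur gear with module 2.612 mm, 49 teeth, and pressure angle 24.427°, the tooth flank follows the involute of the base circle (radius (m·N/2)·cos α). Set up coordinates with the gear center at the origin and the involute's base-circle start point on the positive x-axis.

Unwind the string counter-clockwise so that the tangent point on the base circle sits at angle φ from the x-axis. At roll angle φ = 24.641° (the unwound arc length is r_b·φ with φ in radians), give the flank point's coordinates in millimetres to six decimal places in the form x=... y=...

x=63.407565 y=1.516512

pitch radius r_p = m·N/2 = 2.612·49/2 = 63.994000
base radius r_b = r_p·cos α = 63.994000·cos 24.427° = 58.265826
roll angle φ = 24.641° = 0.43006658 rad
x = r_b·(cos φ + φ·sin φ) = 58.265826·(0.90893799 + 0.43006658·0.41693132) = 63.407565
y = r_b·(sin φ − φ·cos φ) = 58.265826·(0.41693132 − 0.43006658·0.90893799) = 1.516512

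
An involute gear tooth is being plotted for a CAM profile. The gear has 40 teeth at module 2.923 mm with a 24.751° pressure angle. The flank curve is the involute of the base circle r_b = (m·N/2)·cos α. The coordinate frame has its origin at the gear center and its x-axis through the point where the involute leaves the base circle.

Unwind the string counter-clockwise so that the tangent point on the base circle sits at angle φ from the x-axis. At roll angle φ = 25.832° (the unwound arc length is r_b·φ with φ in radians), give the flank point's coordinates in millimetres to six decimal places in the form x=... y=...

x=58.214240 y=1.589062

pitch radius r_p = m·N/2 = 2.923·40/2 = 58.460000
base radius r_b = r_p·cos α = 58.460000·cos 24.751° = 53.089623
roll angle φ = 25.832° = 0.45085345 rad
x = r_b·(cos φ + φ·sin φ) = 53.089623·(0.90007555 + 0.45085345·0.43573386) = 58.214240
y = r_b·(sin φ − φ·cos φ) = 53.089623·(0.43573386 − 0.45085345·0.90007555) = 1.589062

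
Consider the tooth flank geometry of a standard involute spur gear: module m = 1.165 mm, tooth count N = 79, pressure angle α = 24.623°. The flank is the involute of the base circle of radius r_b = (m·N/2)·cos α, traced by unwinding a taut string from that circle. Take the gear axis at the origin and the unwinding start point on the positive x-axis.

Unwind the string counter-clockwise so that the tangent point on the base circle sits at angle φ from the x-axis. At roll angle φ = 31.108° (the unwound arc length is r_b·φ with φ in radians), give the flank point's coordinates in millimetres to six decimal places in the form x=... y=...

pitch radius r_p = m·N/2 = 1.165·79/2 = 46.017500
base radius r_b = r_p·cos α = 46.017500·cos 24.623° = 41.833079
roll angle φ = 31.108° = 0.54293702 rad
x = r_b·(cos φ + φ·sin φ) = 41.833079·(0.85619495 + 0.54293702·0.51665288) = 47.551868
y = r_b·(sin φ − φ·cos φ) = 41.833079·(0.51665288 − 0.54293702·0.85619495) = 2.166658

x=47.551868 y=2.166658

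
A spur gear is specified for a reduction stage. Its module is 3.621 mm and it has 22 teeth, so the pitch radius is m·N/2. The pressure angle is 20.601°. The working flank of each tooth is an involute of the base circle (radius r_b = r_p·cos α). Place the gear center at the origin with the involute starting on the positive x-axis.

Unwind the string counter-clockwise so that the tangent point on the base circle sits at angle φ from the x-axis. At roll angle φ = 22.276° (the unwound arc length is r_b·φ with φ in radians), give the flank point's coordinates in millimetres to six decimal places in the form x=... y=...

x=39.996218 y=0.719392

pitch radius r_p = m·N/2 = 3.621·22/2 = 39.831000
base radius r_b = r_p·cos α = 39.831000·cos 20.601° = 37.283943
roll angle φ = 22.276° = 0.38878954 rad
x = r_b·(cos φ + φ·sin φ) = 37.283943·(0.92536858 + 0.38878954·0.37906858) = 39.996218
y = r_b·(sin φ − φ·cos φ) = 37.283943·(0.37906858 − 0.38878954·0.92536858) = 0.719392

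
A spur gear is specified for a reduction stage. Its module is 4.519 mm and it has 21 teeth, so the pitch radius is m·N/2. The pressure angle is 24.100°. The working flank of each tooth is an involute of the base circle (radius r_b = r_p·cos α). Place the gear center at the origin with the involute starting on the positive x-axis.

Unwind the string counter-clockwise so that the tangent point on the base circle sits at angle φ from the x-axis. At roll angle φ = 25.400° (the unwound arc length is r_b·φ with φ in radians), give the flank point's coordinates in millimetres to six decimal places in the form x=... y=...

x=47.362824 y=1.233322

pitch radius r_p = m·N/2 = 4.519·21/2 = 47.449500
base radius r_b = r_p·cos α = 47.449500·cos 24.100° = 43.313525
roll angle φ = 25.400° = 0.44331363 rad
x = r_b·(cos φ + φ·sin φ) = 43.313525·(0.90333529 + 0.44331363·0.42893513) = 47.362824
y = r_b·(sin φ − φ·cos φ) = 43.313525·(0.42893513 − 0.44331363·0.90333529) = 1.233322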